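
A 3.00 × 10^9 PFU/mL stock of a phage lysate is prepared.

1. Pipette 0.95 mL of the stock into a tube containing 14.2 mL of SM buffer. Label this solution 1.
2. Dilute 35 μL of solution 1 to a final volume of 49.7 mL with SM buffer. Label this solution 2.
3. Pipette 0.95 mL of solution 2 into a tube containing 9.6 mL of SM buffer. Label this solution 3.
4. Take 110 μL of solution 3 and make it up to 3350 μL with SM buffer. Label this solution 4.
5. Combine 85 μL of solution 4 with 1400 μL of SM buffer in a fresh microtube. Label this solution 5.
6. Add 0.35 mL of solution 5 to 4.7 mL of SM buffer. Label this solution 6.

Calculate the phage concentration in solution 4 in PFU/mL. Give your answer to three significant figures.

Step 1: 0.95 mL + 14.2 mL = 15.15 mL total → factor 15.15/0.95 = 15.947
Step 2: 35 μL brought to 49.7 mL → factor 49700/35 = 1420
Step 3: 0.95 mL + 9.6 mL = 10.55 mL total → factor 10.55/0.95 = 11.105
Step 4: 110 μL brought to 3350 μL → factor 3350/110 = 30.455
Dilution factor through solution 4 = 15.947 × 1420 × 11.105 × 30.455 = 7.6588 × 10^6
[solution 4] = 3.00 × 10^9 PFU/mL / 7.6588 × 10^6 = 392 PFU/mL

392 PFU/mL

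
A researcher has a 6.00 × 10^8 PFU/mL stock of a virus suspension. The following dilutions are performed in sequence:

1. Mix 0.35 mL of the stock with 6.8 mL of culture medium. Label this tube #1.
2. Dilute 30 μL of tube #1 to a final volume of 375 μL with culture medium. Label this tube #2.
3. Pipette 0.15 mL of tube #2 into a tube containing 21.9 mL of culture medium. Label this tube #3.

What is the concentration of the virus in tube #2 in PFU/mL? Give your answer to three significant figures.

2.35 × 10^6 PFU/mL

Step 1: 0.35 mL + 6.8 mL = 7.15 mL total → factor 7.15/0.35 = 20.429
Step 2: 30 μL brought to 375 μL → factor 375/30 = 12.5
Dilution factor through tube #2 = 20.429 × 12.5 = 255.36
[tube #2] = 6.00 × 10^8 PFU/mL / 255.36 = 2.35 × 10^6 PFU/mL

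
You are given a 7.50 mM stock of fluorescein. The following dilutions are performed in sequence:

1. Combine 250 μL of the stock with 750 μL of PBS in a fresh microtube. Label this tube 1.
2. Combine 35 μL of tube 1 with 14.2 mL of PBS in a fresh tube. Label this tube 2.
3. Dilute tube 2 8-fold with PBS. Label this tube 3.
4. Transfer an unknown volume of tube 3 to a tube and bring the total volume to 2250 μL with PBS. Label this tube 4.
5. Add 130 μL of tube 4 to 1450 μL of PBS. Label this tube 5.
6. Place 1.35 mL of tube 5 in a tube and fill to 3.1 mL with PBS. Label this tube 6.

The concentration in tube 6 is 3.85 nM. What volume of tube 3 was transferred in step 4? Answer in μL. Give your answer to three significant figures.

Step 1: 250 μL + 750 μL = 1000 μL total → factor 1000/250 = 4
Step 2: 35 μL + 14.2 mL = 14235 μL total → factor 14235/35 = 406.71
Step 3: 8-fold → factor 8
Step 4: v brought to 2250 μL → factor = 2250 μL/v
Step 5: 130 μL + 1450 μL = 1580 μL total → factor 1580/130 = 12.154
Step 6: 1.35 mL brought to 3.1 mL → factor 3.1/1.35 = 2.2963
Product of known-step factors = 3.6323 × 10^5
Overall factor = 7.50 mM / (3.85 nM) = 1.9481 × 10^6
Step-4 factor = 1.9481 × 10^6 / 3.6323 × 10^5 = 5.3631
v = 2250 μL / 5.3631 = 420 μL

420 μL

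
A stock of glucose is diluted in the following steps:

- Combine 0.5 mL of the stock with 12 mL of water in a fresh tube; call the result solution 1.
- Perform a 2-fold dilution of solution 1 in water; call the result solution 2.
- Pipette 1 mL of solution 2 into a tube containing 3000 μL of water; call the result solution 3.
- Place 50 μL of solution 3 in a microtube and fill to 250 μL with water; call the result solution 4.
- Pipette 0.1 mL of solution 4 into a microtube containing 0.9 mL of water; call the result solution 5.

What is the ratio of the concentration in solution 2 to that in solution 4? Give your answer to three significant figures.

20.0

Step 1: 0.5 mL + 12 mL = 12.5 mL total → factor 12.5/0.5 = 25
Step 2: 2-fold → factor 2
Step 3: 1 mL + 3000 μL = 4 mL total → factor 4/1 = 4
Step 4: 50 μL brought to 250 μL → factor 250/50 = 5
Dilution factor to solution 2 = 50; to solution 4 = 1000
[solution 2]/[solution 4] = (factor to solution 4)/(factor to solution 2) = 1000/50 = 20.0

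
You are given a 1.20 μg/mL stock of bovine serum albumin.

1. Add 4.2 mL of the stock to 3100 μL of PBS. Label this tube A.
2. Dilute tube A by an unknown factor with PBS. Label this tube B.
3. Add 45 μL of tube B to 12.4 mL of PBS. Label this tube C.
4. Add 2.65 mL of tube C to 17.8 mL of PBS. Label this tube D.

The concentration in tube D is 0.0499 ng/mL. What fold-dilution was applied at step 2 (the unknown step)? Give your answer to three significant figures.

6.48-fold

Step 1: 4.2 mL + 3100 μL = 7.3 mL total → factor 7.3/4.2 = 1.7381
Step 2: unknown factor x
Step 3: 45 μL + 12.4 mL = 12445 μL total → factor 12445/45 = 276.56
Step 4: 2.65 mL + 17.8 mL = 20.45 mL total → factor 20.45/2.65 = 7.717
Product of known-step factors = 3709.4
Overall factor = 1.20 μg/mL / (0.0499 ng/mL) = 24048
x = 24048 / 3709.4 = 6.48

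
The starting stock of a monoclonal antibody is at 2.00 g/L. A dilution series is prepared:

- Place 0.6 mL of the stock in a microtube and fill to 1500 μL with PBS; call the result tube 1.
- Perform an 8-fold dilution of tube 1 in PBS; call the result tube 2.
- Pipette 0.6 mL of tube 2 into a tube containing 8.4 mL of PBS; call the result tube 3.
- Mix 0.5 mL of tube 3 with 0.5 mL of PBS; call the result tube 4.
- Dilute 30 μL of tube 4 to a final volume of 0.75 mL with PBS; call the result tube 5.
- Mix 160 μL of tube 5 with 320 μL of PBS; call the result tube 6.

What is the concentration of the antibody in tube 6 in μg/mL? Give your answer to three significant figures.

Step 1: 0.6 mL brought to 1500 μL → factor 1.5/0.6 = 2.5
Step 2: 8-fold → factor 8
Step 3: 0.6 mL + 8.4 mL = 9 mL total → factor 9/0.6 = 15
Step 4: 0.5 mL + 0.5 mL = 1 mL total → factor 1/0.5 = 2
Step 5: 30 μL brought to 0.75 mL → factor 750/30 = 25
Step 6: 160 μL + 320 μL = 480 μL total → factor 480/160 = 3
Overall dilution factor = 2.5 × 8 × 15 × 2 × 25 × 3 = 45000
Final = 2.00 g/L / 45000 = 4.444 × 10^-5 g/L = 0.0444 μg/mL

0.0444 μg/mL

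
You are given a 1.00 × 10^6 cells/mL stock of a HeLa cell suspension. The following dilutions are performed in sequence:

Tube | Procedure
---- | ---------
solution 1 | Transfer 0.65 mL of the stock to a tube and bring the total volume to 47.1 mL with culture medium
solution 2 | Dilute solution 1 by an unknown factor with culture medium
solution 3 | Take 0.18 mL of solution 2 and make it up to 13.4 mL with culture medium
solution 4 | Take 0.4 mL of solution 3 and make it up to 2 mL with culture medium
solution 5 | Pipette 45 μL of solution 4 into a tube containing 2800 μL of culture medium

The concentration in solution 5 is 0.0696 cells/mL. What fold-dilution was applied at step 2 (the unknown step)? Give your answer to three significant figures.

Step 1: 0.65 mL brought to 47.1 mL → factor 47.1/0.65 = 72.462
Step 2: unknown factor x
Step 3: 0.18 mL brought to 13.4 mL → factor 13.4/0.18 = 74.444
Step 4: 0.4 mL brought to 2 mL → factor 2/0.4 = 5
Step 5: 45 μL + 2800 μL = 2845 μL total → factor 2845/45 = 63.222
Product of known-step factors = 1.7052 × 10^6
Overall factor = 1.00 × 10^6 cells/mL / (0.0696 cells/mL) = 1.4368 × 10^7
x = 1.4368 × 10^7 / 1.7052 × 10^6 = 8.43

8.43-fold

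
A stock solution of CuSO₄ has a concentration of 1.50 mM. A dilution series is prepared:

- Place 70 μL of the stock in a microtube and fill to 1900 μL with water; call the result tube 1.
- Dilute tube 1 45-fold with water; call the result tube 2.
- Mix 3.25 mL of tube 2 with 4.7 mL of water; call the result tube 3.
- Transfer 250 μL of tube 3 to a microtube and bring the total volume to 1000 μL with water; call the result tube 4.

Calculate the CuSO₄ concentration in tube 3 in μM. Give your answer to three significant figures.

Step 1: 70 μL brought to 1900 μL → factor 1900/70 = 27.143
Step 2: 45-fold → factor 45
Step 3: 3.25 mL + 4.7 mL = 7.95 mL total → factor 7.95/3.25 = 2.4462
Dilution factor through tube 3 = 27.143 × 45 × 2.4462 = 2987.8
[tube 3] = 1.50 mM / 2987.8 = 0.0005020 mM = 0.502 μM

0.502 μM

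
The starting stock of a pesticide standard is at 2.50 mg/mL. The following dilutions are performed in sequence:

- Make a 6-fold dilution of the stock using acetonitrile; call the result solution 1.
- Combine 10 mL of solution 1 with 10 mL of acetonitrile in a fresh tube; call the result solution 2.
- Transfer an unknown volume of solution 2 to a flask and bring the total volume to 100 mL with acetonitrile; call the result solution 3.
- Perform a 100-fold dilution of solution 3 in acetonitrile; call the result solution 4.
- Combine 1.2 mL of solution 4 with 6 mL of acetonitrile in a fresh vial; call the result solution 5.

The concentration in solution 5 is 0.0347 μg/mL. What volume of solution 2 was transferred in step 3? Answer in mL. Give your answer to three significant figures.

Step 1: 6-fold → factor 6
Step 2: 10 mL + 10 mL = 20 mL total → factor 20/10 = 2
Step 3: v brought to 100 mL → factor = 100 mL/v
Step 4: 100-fold → factor 100
Step 5: 1.2 mL + 6 mL = 7.2 mL total → factor 7.2/1.2 = 6
Product of known-step factors = 7200
Overall factor = 2.50 mg/mL / (0.0347 μg/mL) = 72046
Step-3 factor = 72046 / 7200 = 10.006
v = 100 mL / 10.006 = 9.99 mL

9.99 mL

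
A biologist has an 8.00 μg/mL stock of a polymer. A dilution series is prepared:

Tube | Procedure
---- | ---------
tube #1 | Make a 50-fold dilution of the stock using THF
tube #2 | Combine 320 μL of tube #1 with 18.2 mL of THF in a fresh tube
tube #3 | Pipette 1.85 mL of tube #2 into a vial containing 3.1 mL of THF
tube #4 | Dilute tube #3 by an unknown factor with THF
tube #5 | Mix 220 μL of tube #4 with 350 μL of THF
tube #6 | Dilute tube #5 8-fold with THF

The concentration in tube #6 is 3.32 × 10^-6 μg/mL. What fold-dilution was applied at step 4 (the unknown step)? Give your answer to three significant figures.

Step 1: 50-fold → factor 50
Step 2: 320 μL + 18.2 mL = 18520 μL total → factor 18520/320 = 57.875
Step 3: 1.85 mL + 3.1 mL = 4.95 mL total → factor 4.95/1.85 = 2.6757
Step 4: unknown factor x
Step 5: 220 μL + 350 μL = 570 μL total → factor 570/220 = 2.5909
Step 6: 8-fold → factor 8
Product of known-step factors = 1.6049 × 10^5
Overall factor = 8.00 μg/mL / (3.32 × 10^-6 μg/mL) = 2.4096 × 10^6
x = 2.4096 × 10^6 / 1.6049 × 10^5 = 15.0

15.0-fold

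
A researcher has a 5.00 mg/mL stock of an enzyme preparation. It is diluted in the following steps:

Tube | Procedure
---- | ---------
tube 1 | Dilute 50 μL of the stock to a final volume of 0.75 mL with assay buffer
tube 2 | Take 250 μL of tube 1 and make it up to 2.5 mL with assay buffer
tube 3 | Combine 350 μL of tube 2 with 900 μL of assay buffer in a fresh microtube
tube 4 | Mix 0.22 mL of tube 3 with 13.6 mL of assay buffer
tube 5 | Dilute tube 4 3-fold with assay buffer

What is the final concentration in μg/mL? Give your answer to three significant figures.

Step 1: 50 μL brought to 0.75 mL → factor 750/50 = 15
Step 2: 250 μL brought to 2.5 mL → factor 2500/250 = 10
Step 3: 350 μL + 900 μL = 1250 μL total → factor 1250/350 = 3.5714
Step 4: 0.22 mL + 13.6 mL = 13.82 mL total → factor 13.82/0.22 = 62.818
Step 5: 3-fold → factor 3
Overall dilution factor = 15 × 10 × 3.5714 × 62.818 × 3 = 1.0096 × 10^5
Final = 5.00 mg/mL / 1.0096 × 10^5 = 4.953 × 10^-5 mg/mL = 0.0495 μg/mL

0.0495 μg/mL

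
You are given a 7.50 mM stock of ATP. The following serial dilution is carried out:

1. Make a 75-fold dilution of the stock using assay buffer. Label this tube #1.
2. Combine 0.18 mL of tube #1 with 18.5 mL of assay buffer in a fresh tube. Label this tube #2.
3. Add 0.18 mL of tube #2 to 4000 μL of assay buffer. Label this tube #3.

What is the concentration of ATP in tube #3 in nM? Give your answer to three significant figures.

41.5 nM

Step 1: 75-fold → factor 75
Step 2: 0.18 mL + 18.5 mL = 18.68 mL total → factor 18.68/0.18 = 103.78
Step 3: 0.18 mL + 4000 μL = 4.18 mL total → factor 4.18/0.18 = 23.222
Overall dilution factor = 75 × 103.78 × 23.222 = 1.8075 × 10^5
Final = 7.50 mM / 1.8075 × 10^5 = 4.149 × 10^-5 mM = 41.5 nM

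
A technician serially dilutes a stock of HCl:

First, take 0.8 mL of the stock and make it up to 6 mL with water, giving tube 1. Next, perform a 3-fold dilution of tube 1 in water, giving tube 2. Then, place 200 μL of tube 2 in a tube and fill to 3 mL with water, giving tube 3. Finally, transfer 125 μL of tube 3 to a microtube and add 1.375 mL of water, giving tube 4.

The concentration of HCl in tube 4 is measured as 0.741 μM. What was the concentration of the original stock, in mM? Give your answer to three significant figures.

3.00 mM

Step 1: 0.8 mL brought to 6 mL → factor 6/0.8 = 7.5
Step 2: 3-fold → factor 3
Step 3: 200 μL brought to 3 mL → factor 3000/200 = 15
Step 4: 125 μL + 1.375 mL = 1500 μL total → factor 1500/125 = 12
Overall dilution factor = 7.5 × 3 × 15 × 12 = 4050
Stock = 0.741 μM × 4050 = 3001 μM = 3.00 mM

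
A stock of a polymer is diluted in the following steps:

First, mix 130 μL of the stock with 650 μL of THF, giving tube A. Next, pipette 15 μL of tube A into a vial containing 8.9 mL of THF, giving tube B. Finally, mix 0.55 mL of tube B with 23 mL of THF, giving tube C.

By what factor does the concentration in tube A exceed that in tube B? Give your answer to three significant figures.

Step 1: 130 μL + 650 μL = 780 μL total → factor 780/130 = 6
Step 2: 15 μL + 8.9 mL = 8915 μL total → factor 8915/15 = 594.33
Dilution factor to tube A = 6; to tube B = 3566
[tube A]/[tube B] = (factor to tube B)/(factor to tube A) = 3566/6 = 594

594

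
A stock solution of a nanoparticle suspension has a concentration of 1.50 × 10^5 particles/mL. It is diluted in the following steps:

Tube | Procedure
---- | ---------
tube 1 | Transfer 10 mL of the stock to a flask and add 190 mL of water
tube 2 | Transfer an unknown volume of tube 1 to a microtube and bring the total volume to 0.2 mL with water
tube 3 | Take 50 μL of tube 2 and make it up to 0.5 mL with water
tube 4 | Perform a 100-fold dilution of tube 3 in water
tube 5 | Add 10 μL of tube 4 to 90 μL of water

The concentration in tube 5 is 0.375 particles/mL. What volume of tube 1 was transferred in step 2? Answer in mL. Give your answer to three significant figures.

Step 1: 10 mL + 190 mL = 200 mL total → factor 200/10 = 20
Step 2: v brought to 0.2 mL → factor = 0.2 mL/v
Step 3: 50 μL brought to 0.5 mL → factor 500/50 = 10
Step 4: 100-fold → factor 100
Step 5: 10 μL + 90 μL = 100 μL total → factor 100/10 = 10
Product of known-step factors = 2 × 10^5
Overall factor = 1.50 × 10^5 particles/mL / (0.375 particles/mL) = 4 × 10^5
Step-2 factor = 4 × 10^5 / 2 × 10^5 = 2
v = 0.2 mL / 2 = 0.100 mL

0.100 mL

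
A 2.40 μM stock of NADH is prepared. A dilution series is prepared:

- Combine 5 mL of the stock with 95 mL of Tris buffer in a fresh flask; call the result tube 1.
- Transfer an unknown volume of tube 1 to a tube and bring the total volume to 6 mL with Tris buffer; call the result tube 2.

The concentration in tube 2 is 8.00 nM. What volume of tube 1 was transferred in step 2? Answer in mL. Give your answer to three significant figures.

0.400 mL

Step 1: 5 mL + 95 mL = 100 mL total → factor 100/5 = 20
Step 2: v brought to 6 mL → factor = 6 mL/v
Product of known-step factors = 20
Overall factor = 2.40 μM / (8.00 nM) = 300
Step-2 factor = 300 / 20 = 15
v = 6 mL / 15 = 0.400 mL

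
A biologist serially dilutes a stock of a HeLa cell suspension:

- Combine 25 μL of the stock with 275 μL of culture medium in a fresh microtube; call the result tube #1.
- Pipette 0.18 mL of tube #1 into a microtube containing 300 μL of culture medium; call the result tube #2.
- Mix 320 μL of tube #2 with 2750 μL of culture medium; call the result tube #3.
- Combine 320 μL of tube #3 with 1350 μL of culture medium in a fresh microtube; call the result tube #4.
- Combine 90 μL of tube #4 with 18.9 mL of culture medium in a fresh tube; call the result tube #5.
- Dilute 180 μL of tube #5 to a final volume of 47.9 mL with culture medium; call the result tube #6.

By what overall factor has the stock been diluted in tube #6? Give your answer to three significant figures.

Step 1: 25 μL + 275 μL = 300 μL total → factor 300/25 = 12
Step 2: 0.18 mL + 300 μL = 0.48 mL total → factor 0.48/0.18 = 2.6667
Step 3: 320 μL + 2750 μL = 3070 μL total → factor 3070/320 = 9.5938
Step 4: 320 μL + 1350 μL = 1670 μL total → factor 1670/320 = 5.2188
Step 5: 90 μL + 18.9 mL = 18990 μL total → factor 18990/90 = 211
Step 6: 180 μL brought to 47.9 mL → factor 47900/180 = 266.11
Overall dilution factor = 12 × 2.6667 × 9.5938 × 5.2188 × 211 × 266.11 = 8.996 × 10^7

9.00 × 10^7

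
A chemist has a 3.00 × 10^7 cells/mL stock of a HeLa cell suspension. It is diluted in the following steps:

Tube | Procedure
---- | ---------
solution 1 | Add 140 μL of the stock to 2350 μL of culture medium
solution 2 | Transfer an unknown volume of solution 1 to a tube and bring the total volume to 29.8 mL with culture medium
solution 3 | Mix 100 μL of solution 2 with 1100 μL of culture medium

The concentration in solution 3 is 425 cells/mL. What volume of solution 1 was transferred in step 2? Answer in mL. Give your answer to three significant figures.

Step 1: 140 μL + 2350 μL = 2490 μL total → factor 2490/140 = 17.786
Step 2: v brought to 29.8 mL → factor = 29.8 mL/v
Step 3: 100 μL + 1100 μL = 1200 μL total → factor 1200/100 = 12
Product of known-step factors = 213.43
Overall factor = 3.00 × 10^7 cells/mL / (425 cells/mL) = 70588
Step-2 factor = 70588 / 213.43 = 330.73
v = 29.8 mL / 330.73 = 0.0901 mL

0.0901 mL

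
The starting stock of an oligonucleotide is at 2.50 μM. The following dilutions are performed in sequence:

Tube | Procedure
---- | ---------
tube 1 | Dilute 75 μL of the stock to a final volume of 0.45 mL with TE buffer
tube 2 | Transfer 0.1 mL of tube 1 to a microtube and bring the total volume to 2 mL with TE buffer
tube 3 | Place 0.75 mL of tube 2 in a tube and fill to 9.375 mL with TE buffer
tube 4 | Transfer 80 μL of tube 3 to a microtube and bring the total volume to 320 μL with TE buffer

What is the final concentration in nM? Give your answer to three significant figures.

Step 1: 75 μL brought to 0.45 mL → factor 450/75 = 6
Step 2: 0.1 mL brought to 2 mL → factor 2/0.1 = 20
Step 3: 0.75 mL brought to 9.375 mL → factor 9.375/0.75 = 12.5
Step 4: 80 μL brought to 320 μL → factor 320/80 = 4
Overall dilution factor = 6 × 20 × 12.5 × 4 = 6000
Final = 2.50 μM / 6000 = 0.0004167 μM = 0.417 nM

0.417 nM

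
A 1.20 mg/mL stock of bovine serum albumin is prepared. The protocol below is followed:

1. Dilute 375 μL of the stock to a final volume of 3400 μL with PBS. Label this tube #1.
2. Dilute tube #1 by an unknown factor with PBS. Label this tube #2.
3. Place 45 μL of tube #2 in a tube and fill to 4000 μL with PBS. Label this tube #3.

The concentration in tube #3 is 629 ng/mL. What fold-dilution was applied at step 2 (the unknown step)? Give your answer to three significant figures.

Step 1: 375 μL brought to 3400 μL → factor 3400/375 = 9.0667
Step 2: unknown factor x
Step 3: 45 μL brought to 4000 μL → factor 4000/45 = 88.889
Product of known-step factors = 805.93
Overall factor = 1.20 mg/mL / (629 ng/mL) = 1907.8
x = 1907.8 / 805.93 = 2.37

2.37-fold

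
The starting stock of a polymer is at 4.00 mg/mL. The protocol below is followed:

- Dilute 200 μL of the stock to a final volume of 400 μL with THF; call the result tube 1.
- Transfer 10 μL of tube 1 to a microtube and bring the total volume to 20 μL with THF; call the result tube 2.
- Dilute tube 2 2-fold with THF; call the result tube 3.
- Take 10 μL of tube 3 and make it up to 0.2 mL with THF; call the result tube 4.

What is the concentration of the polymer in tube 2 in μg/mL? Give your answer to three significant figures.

1.00 × 10^3 μg/mL

Step 1: 200 μL brought to 400 μL → factor 400/200 = 2
Step 2: 10 μL brought to 20 μL → factor 20/10 = 2
Dilution factor through tube 2 = 2 × 2 = 4
[tube 2] = 4.00 mg/mL / 4 = 1.000 mg/mL = 1.00 × 10^3 μg/mL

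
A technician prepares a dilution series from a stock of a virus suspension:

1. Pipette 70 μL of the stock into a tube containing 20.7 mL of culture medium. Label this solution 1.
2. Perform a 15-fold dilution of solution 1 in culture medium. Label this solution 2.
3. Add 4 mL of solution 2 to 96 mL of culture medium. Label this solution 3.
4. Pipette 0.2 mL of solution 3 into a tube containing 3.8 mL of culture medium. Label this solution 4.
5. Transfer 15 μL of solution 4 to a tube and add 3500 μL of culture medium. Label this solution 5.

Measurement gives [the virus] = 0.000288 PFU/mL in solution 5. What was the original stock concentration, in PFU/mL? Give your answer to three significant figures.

1.50 × 10^5 PFU/mL

Step 1: 70 μL + 20.7 mL = 20770 μL total → factor 20770/70 = 296.71
Step 2: 15-fold → factor 15
Step 3: 4 mL + 96 mL = 100 mL total → factor 100/4 = 25
Step 4: 0.2 mL + 3.8 mL = 4 mL total → factor 4/0.2 = 20
Step 5: 15 μL + 3500 μL = 3515 μL total → factor 3515/15 = 234.33
Overall dilution factor = 296.71 × 15 × 25 × 20 × 234.33 = 5.2148 × 10^8
Stock = 0.000288 PFU/mL × 5.2148 × 10^8 = 1.50 × 10^5 PFU/mL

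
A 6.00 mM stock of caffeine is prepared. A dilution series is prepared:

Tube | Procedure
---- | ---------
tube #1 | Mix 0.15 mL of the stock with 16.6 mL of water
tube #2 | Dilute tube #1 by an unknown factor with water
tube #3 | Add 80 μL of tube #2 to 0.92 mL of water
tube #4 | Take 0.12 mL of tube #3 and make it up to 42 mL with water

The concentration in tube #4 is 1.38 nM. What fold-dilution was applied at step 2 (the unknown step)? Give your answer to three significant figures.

Step 1: 0.15 mL + 16.6 mL = 16.75 mL total → factor 16.75/0.15 = 111.67
Step 2: unknown factor x
Step 3: 80 μL + 0.92 mL = 1000 μL total → factor 1000/80 = 12.5
Step 4: 0.12 mL brought to 42 mL → factor 42/0.12 = 350
Product of known-step factors = 4.8854 × 10^5
Overall factor = 6.00 mM / (1.38 nM) = 4.3478 × 10^6
x = 4.3478 × 10^6 / 4.8854 × 10^5 = 8.90

8.90-fold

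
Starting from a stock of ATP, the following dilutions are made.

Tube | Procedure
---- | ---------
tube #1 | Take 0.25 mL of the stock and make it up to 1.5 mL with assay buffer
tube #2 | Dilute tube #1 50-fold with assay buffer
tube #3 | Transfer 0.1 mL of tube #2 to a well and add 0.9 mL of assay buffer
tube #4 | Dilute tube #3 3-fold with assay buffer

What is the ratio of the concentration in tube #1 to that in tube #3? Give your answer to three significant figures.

500

Step 1: 0.25 mL brought to 1.5 mL → factor 1.5/0.25 = 6
Step 2: 50-fold → factor 50
Step 3: 0.1 mL + 0.9 mL = 1 mL total → factor 1/0.1 = 10
Dilution factor to tube #1 = 6; to tube #3 = 3000
[tube #1]/[tube #3] = (factor to tube #3)/(factor to tube #1) = 3000/6 = 500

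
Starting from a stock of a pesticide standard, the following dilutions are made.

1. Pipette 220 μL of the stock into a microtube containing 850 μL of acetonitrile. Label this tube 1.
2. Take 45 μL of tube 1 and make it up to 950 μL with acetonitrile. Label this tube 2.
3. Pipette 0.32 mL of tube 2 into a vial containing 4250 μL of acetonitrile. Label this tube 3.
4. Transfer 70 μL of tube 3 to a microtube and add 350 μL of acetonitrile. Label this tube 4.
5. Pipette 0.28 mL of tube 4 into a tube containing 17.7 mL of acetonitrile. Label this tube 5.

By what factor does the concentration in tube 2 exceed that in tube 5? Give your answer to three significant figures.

Step 1: 220 μL + 850 μL = 1070 μL total → factor 1070/220 = 4.8636
Step 2: 45 μL brought to 950 μL → factor 950/45 = 21.111
Step 3: 0.32 mL + 4250 μL = 4.57 mL total → factor 4.57/0.32 = 14.281
Step 4: 70 μL + 350 μL = 420 μL total → factor 420/70 = 6
Step 5: 0.28 mL + 17.7 mL = 17.98 mL total → factor 17.98/0.28 = 64.214
Dilution factor to tube 2 = 102.68; to tube 5 = 5.6496 × 10^5
[tube 2]/[tube 5] = (factor to tube 5)/(factor to tube 2) = 5.6496 × 10^5/102.68 = 5.50 × 10^3

5.50 × 10^3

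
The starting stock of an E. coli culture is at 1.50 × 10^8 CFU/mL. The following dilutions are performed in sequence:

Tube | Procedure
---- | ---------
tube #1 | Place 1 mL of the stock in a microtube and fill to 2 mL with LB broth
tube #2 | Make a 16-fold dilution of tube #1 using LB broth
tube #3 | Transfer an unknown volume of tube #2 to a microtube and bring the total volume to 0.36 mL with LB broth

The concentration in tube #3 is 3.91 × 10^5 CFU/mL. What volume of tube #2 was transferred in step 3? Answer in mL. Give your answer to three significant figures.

0.0300 mL

Step 1: 1 mL brought to 2 mL → factor 2/1 = 2
Step 2: 16-fold → factor 16
Step 3: v brought to 0.36 mL → factor = 0.36 mL/v
Product of known-step factors = 32
Overall factor = 1.50 × 10^8 CFU/mL / (3.91 × 10^5 CFU/mL) = 383.63
Step-3 factor = 383.63 / 32 = 11.988
v = 0.36 mL / 11.988 = 0.0300 mL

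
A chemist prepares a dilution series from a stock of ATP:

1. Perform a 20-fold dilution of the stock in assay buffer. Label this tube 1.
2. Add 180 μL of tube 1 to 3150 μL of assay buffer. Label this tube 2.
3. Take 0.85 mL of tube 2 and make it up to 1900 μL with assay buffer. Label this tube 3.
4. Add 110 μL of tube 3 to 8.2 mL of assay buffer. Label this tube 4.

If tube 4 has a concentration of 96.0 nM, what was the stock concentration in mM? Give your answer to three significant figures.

6.00 mM

Step 1: 20-fold → factor 20
Step 2: 180 μL + 3150 μL = 3330 μL total → factor 3330/180 = 18.5
Step 3: 0.85 mL brought to 1900 μL → factor 1.9/0.85 = 2.2353
Step 4: 110 μL + 8.2 mL = 8310 μL total → factor 8310/110 = 75.545
Overall dilution factor = 20 × 18.5 × 2.2353 × 75.545 = 62481
Stock = 96.0 nM × 62481 = 5.998 × 10^6 nM = 6.00 mM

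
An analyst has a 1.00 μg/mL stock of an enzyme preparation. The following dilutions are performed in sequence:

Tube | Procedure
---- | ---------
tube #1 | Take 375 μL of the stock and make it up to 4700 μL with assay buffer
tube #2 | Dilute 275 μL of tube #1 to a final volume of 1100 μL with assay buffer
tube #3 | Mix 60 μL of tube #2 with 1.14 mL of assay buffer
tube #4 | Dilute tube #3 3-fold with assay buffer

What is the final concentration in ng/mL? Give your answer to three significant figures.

Step 1: 375 μL brought to 4700 μL → factor 4700/375 = 12.533
Step 2: 275 μL brought to 1100 μL → factor 1100/275 = 4
Step 3: 60 μL + 1.14 mL = 1200 μL total → factor 1200/60 = 20
Step 4: 3-fold → factor 3
Overall dilution factor = 12.533 × 4 × 20 × 3 = 3008
Final = 1.00 μg/mL / 3008 = 0.0003324 μg/mL = 0.332 ng/mL

0.332 ng/mL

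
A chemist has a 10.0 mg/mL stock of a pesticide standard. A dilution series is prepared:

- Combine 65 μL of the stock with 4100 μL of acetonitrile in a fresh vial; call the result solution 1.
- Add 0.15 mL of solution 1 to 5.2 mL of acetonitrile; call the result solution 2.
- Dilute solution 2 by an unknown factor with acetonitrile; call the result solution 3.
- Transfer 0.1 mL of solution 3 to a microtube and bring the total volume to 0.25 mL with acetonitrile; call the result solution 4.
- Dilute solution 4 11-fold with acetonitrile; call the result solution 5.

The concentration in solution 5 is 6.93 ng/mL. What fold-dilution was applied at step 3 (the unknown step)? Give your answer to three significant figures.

23.0-fold

Step 1: 65 μL + 4100 μL = 4165 μL total → factor 4165/65 = 64.077
Step 2: 0.15 mL + 5.2 mL = 5.35 mL total → factor 5.35/0.15 = 35.667
Step 3: unknown factor x
Step 4: 0.1 mL brought to 0.25 mL → factor 0.25/0.1 = 2.5
Step 5: 11-fold → factor 11
Product of known-step factors = 62849
Overall factor = 10.0 mg/mL / (6.93 ng/mL) = 1.443 × 10^6
x = 1.443 × 10^6 / 62849 = 23.0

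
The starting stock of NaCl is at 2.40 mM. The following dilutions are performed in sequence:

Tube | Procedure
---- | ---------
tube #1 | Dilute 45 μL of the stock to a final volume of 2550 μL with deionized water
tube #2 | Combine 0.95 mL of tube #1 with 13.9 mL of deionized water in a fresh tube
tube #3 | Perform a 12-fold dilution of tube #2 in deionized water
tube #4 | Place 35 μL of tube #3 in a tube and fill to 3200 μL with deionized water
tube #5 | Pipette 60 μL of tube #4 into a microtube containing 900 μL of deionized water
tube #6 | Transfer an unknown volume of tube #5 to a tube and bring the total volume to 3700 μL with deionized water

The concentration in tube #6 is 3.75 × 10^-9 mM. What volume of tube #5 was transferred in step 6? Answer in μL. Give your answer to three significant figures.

89.9 μL

Step 1: 45 μL brought to 2550 μL → factor 2550/45 = 56.667
Step 2: 0.95 mL + 13.9 mL = 14.85 mL total → factor 14.85/0.95 = 15.632
Step 3: 12-fold → factor 12
Step 4: 35 μL brought to 3200 μL → factor 3200/35 = 91.429
Step 5: 60 μL + 900 μL = 960 μL total → factor 960/60 = 16
Step 6: v brought to 3700 μL → factor = 3700 μL/v
Product of known-step factors = 1.5549 × 10^7
Overall factor = 2.40 mM / (3.75 × 10^-9 mM) = 6.4 × 10^8
Step-6 factor = 6.4 × 10^8 / 1.5549 × 10^7 = 41.159
v = 3700 μL / 41.159 = 89.9 μL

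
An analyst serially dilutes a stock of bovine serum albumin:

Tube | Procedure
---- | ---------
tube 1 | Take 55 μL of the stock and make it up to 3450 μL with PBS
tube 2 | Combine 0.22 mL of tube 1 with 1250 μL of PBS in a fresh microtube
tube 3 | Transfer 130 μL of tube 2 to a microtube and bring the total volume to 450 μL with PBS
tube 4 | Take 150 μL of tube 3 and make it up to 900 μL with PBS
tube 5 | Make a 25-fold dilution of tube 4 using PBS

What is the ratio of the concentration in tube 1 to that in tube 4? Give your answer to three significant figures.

139

Step 1: 55 μL brought to 3450 μL → factor 3450/55 = 62.727
Step 2: 0.22 mL + 1250 μL = 1.47 mL total → factor 1.47/0.22 = 6.6818
Step 3: 130 μL brought to 450 μL → factor 450/130 = 3.4615
Step 4: 150 μL brought to 900 μL → factor 900/150 = 6
Dilution factor to tube 1 = 62.727; to tube 4 = 8705.1
[tube 1]/[tube 4] = (factor to tube 4)/(factor to tube 1) = 8705.1/62.727 = 139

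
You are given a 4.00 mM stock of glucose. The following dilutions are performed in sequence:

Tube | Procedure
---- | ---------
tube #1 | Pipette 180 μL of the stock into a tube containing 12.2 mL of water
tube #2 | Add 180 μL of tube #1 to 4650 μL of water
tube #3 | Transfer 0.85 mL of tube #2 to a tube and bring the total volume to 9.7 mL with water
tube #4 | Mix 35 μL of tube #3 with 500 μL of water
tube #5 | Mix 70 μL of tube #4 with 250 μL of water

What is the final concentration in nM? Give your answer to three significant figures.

2.72 nM

Step 1: 180 μL + 12.2 mL = 12380 μL total → factor 12380/180 = 68.778
Step 2: 180 μL + 4650 μL = 4830 μL total → factor 4830/180 = 26.833
Step 3: 0.85 mL brought to 9.7 mL → factor 9.7/0.85 = 11.412
Step 4: 35 μL + 500 μL = 535 μL total → factor 535/35 = 15.286
Step 5: 70 μL + 250 μL = 320 μL total → factor 320/70 = 4.5714
Overall dilution factor = 68.778 × 26.833 × 11.412 × 15.286 × 4.5714 = 1.4717 × 10^6
Final = 4.00 mM / 1.4717 × 10^6 = 2.718 × 10^-6 mM = 2.72 nM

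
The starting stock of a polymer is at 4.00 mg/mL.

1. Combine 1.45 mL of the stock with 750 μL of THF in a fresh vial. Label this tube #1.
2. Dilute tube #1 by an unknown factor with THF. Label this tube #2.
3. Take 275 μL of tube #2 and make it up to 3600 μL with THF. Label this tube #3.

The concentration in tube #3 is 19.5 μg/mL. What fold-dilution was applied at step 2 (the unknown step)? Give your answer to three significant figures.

Step 1: 1.45 mL + 750 μL = 2.2 mL total → factor 2.2/1.45 = 1.5172
Step 2: unknown factor x
Step 3: 275 μL brought to 3600 μL → factor 3600/275 = 13.091
Product of known-step factors = 19.862
Overall factor = 4.00 mg/mL / (19.5 μg/mL) = 205.13
x = 205.13 / 19.862 = 10.3

10.3-fold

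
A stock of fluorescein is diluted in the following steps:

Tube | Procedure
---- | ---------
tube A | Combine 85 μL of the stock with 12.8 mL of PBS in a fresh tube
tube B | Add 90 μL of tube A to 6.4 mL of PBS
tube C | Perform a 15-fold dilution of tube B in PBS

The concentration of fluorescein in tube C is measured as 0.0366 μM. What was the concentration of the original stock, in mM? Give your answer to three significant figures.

Step 1: 85 μL + 12.8 mL = 12885 μL total → factor 12885/85 = 151.59
Step 2: 90 μL + 6.4 mL = 6490 μL total → factor 6490/90 = 72.111
Step 3: 15-fold → factor 15
Overall dilution factor = 151.59 × 72.111 × 15 = 1.6397 × 10^5
Stock = 0.0366 μM × 1.6397 × 10^5 = 6001 μM = 6.00 mM

6.00 mM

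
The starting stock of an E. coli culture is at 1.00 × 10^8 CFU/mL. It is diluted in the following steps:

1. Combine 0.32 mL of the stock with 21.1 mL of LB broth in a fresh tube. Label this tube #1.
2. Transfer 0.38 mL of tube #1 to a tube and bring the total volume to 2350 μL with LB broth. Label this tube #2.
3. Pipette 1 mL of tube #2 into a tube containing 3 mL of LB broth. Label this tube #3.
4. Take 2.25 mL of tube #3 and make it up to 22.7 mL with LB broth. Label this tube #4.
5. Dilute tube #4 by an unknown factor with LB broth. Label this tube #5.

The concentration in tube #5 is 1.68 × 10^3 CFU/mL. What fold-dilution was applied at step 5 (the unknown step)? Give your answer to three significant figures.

3.56-fold

Step 1: 0.32 mL + 21.1 mL = 21.42 mL total → factor 21.42/0.32 = 66.938
Step 2: 0.38 mL brought to 2350 μL → factor 2.35/0.38 = 6.1842
Step 3: 1 mL + 3 mL = 4 mL total → factor 4/1 = 4
Step 4: 2.25 mL brought to 22.7 mL → factor 22.7/2.25 = 10.089
Step 5: unknown factor x
Product of known-step factors = 16705
Overall factor = 1.00 × 10^8 CFU/mL / (1.68 × 10^3 CFU/mL) = 59524
x = 59524 / 16705 = 3.56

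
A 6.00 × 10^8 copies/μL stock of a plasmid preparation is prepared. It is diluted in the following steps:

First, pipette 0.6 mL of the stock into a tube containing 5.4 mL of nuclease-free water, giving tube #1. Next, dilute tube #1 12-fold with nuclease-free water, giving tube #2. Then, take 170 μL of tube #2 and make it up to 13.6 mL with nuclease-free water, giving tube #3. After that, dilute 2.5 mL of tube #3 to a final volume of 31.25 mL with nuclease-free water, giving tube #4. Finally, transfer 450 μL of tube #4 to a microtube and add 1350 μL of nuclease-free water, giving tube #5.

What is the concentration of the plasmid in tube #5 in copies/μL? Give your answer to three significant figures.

1.25 × 10^3 copies/μL

Step 1: 0.6 mL + 5.4 mL = 6 mL total → factor 6/0.6 = 10
Step 2: 12-fold → factor 12
Step 3: 170 μL brought to 13.6 mL → factor 13600/170 = 80
Step 4: 2.5 mL brought to 31.25 mL → factor 31.25/2.5 = 12.5
Step 5: 450 μL + 1350 μL = 1800 μL total → factor 1800/450 = 4
Overall dilution factor = 10 × 12 × 80 × 12.5 × 4 = 4.8 × 10^5
Final = 6.00 × 10^8 copies/μL / 4.8 × 10^5 = 1.25 × 10^3 copies/μL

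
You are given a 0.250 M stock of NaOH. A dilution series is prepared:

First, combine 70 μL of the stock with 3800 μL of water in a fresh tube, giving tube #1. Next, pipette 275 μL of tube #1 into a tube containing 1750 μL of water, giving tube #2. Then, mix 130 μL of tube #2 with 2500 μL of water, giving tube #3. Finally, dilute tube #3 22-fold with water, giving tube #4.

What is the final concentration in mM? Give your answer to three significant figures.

Step 1: 70 μL + 3800 μL = 3870 μL total → factor 3870/70 = 55.286
Step 2: 275 μL + 1750 μL = 2025 μL total → factor 2025/275 = 7.3636
Step 3: 130 μL + 2500 μL = 2630 μL total → factor 2630/130 = 20.231
Step 4: 22-fold → factor 22
Overall dilution factor = 55.286 × 7.3636 × 20.231 × 22 = 1.8119 × 10^5
Final = 0.250 M / 1.8119 × 10^5 = 1.380 × 10^-6 M = 0.00138 mM

0.00138 mM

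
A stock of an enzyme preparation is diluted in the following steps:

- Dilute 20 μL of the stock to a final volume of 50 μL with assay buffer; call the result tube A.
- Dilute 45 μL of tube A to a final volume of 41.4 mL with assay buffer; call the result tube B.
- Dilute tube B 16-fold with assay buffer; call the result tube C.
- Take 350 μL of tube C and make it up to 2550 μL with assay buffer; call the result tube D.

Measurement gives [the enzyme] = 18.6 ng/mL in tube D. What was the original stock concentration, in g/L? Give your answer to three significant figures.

4.99 g/L

Step 1: 20 μL brought to 50 μL → factor 50/20 = 2.5
Step 2: 45 μL brought to 41.4 mL → factor 41400/45 = 920
Step 3: 16-fold → factor 16
Step 4: 350 μL brought to 2550 μL → factor 2550/350 = 7.2857
Overall dilution factor = 2.5 × 920 × 16 × 7.2857 = 2.6811 × 10^5
Stock = 18.6 ng/mL × 2.6811 × 10^5 = 4.987 × 10^6 ng/mL = 4.99 g/L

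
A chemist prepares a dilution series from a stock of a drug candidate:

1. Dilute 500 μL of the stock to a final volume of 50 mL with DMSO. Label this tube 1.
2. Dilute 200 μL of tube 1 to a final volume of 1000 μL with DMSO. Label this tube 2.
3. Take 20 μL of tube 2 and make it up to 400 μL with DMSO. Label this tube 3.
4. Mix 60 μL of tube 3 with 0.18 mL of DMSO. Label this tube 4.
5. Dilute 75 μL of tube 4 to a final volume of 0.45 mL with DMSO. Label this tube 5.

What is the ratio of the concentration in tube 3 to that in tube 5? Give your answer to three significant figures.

Step 1: 500 μL brought to 50 mL → factor 50000/500 = 100
Step 2: 200 μL brought to 1000 μL → factor 1000/200 = 5
Step 3: 20 μL brought to 400 μL → factor 400/20 = 20
Step 4: 60 μL + 0.18 mL = 240 μL total → factor 240/60 = 4
Step 5: 75 μL brought to 0.45 mL → factor 450/75 = 6
Dilution factor to tube 3 = 10000; to tube 5 = 2.4 × 10^5
[tube 3]/[tube 5] = (factor to tube 5)/(factor to tube 3) = 2.4 × 10^5/10000 = 24.0

24.0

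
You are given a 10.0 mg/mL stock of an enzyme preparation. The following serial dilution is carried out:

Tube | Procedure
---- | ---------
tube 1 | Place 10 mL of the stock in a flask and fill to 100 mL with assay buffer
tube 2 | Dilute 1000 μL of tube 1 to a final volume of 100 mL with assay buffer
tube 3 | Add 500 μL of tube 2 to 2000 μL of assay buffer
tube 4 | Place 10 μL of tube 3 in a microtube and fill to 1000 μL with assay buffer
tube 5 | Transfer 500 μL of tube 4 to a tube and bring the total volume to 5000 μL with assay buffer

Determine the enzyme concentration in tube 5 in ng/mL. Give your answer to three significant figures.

Step 1: 10 mL brought to 100 mL → factor 100/10 = 10
Step 2: 1000 μL brought to 100 mL → factor 1 × 10^5/1000 = 100
Step 3: 500 μL + 2000 μL = 2500 μL total → factor 2500/500 = 5
Step 4: 10 μL brought to 1000 μL → factor 1000/10 = 100
Step 5: 500 μL brought to 5000 μL → factor 5000/500 = 10
Overall dilution factor = 10 × 100 × 5 × 100 × 10 = 5 × 10^6
Final = 10.0 mg/mL / 5 × 10^6 = 2.000 × 10^-6 mg/mL = 2.00 ng/mL

2.00 ng/mL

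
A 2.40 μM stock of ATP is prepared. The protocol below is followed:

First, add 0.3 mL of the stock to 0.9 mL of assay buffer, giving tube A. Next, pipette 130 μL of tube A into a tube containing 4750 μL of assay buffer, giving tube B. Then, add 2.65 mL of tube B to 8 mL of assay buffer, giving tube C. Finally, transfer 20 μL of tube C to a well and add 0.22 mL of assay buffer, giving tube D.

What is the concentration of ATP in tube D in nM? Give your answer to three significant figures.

0.331 nM

Step 1: 0.3 mL + 0.9 mL = 1.2 mL total → factor 1.2/0.3 = 4
Step 2: 130 μL + 4750 μL = 4880 μL total → factor 4880/130 = 37.538
Step 3: 2.65 mL + 8 mL = 10.65 mL total → factor 10.65/2.65 = 4.0189
Step 4: 20 μL + 0.22 mL = 240 μL total → factor 240/20 = 12
Dilution factor through tube D = 4 × 37.538 × 4.0189 × 12 = 7241.4
[tube D] = 2.40 μM / 7241.4 = 0.0003314 μM = 0.331 nM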